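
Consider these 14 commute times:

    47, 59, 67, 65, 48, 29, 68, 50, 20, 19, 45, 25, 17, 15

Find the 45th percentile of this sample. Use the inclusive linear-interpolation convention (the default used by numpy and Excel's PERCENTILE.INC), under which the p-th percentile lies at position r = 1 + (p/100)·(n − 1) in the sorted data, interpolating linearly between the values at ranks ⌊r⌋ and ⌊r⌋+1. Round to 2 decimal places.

Sorted: 15, 17, 19, 20, 25, 29, 45, 47, 48, 50, 59, 65, 67, 68.
n = 14.
r = 1 + (45/100)·(14 − 1) = 1 + 5.85 = 6.85.
Rank 6 is 29 and rank 7 is 45.
Interpolate: 29 + 0.85·(45 − 29) = 29 + 0.85·16 = 42.6.

42.60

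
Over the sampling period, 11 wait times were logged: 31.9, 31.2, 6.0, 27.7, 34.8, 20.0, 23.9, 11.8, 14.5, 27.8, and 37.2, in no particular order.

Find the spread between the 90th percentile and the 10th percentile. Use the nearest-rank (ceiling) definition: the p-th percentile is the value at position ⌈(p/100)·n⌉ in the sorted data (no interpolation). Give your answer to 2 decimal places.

23.00

Sorted: 6.0, 11.8, 14.5, 20.0, 23.9, 27.7, 27.8, 31.2, 31.9, 34.8, 37.2.
n = 11.
P10: rank ⌈10/100·11⌉ = 2 → 11.8.
P90: rank ⌈90/100·11⌉ = 10 → 34.8.
Difference: 34.8 − 11.8 = 23.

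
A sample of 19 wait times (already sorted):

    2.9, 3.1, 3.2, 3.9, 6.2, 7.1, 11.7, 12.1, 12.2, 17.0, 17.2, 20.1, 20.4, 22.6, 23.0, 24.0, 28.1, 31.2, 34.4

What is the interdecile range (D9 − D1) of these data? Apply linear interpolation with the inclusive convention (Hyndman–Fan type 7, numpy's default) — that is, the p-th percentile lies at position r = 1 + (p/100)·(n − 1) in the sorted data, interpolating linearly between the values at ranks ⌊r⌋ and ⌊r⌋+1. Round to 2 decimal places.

n = 19.
P10: r = 2.8; ranks 2–3 are 3.1, 3.2; interpolating gives 3.18.
P90: r = 17.2; ranks 17–18 are 28.1, 31.2; interpolating gives 28.72.
Difference: 28.72 − 3.18 = 25.54.

25.54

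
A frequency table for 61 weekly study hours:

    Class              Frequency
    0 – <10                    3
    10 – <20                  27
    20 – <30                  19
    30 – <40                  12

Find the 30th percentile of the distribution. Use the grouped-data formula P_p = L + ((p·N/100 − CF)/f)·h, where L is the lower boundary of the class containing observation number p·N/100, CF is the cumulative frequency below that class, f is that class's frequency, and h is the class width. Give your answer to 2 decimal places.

15.67

N = 61; target position k = 30/100 · 61 = 18.3.
Cumulative frequencies: 3, 30, 49, 61.
Observation 18.3 falls in the class 10 – <20.
L = 10, CF = 3, f = 27, h = 10.
P30 = 10 + ((18.3 − 3)/27)·10 = 10 + 5.66667 = 15.6667.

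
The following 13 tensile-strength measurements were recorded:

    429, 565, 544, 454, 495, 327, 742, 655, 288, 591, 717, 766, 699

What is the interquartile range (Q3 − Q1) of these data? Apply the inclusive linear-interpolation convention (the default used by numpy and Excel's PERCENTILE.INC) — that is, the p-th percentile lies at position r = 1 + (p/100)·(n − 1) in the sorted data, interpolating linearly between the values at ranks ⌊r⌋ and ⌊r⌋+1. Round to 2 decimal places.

245.00

Sorted: 288, 327, 429, 454, 495, 544, 565, 591, 655, 699, 717, 742, 766.
n = 13.
P25: r = 4 (integer) → 454.
P75: r = 10 (integer) → 699.
Difference: 699 − 454 = 245.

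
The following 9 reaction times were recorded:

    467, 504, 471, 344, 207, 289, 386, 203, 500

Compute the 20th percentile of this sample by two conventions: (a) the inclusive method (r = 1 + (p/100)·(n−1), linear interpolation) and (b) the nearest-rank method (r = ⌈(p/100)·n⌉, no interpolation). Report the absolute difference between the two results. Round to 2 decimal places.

49.20

Sorted: 203, 207, 289, 344, 386, 467, 471, 500, 504.
n = 9.
(a) r = 2.6; between ranks 2 (207) and 3 (289): 256.2.
(b) the nearest-rank method: rank 2 → 207.
|256.2 − 207| = 49.2.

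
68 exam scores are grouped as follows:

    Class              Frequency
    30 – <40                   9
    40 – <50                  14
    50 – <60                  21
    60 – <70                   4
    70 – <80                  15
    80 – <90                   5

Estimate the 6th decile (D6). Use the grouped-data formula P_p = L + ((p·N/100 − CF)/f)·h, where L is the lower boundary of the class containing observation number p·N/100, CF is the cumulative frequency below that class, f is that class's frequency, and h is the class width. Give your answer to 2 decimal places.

58.48

N = 68; target position k = 60/100 · 68 = 40.8.
Cumulative frequencies: 9, 23, 44, 48, 63, 68.
Observation 40.8 falls in the class 50 – <60.
L = 50, CF = 23, f = 21, h = 10.
P60 = 50 + ((40.8 − 23)/21)·10 = 50 + 8.47619 = 58.4762.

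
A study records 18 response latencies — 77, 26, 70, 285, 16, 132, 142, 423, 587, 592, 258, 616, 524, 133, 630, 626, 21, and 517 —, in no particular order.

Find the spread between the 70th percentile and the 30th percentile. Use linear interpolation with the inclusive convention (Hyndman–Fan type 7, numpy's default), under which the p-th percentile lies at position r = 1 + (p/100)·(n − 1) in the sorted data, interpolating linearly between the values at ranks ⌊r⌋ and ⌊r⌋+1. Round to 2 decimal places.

391.20

Sorted: 16, 21, 26, 70, 77, 132, 133, 142, 258, 285, 423, 517, 524, 587, 592, 616, 626, 630.
n = 18.
P30: r = 6.1; ranks 6–7 are 132, 133; interpolating gives 132.1.
P70: r = 12.9; ranks 12–13 are 517, 524; interpolating gives 523.3.
Difference: 523.3 − 132.1 = 391.2.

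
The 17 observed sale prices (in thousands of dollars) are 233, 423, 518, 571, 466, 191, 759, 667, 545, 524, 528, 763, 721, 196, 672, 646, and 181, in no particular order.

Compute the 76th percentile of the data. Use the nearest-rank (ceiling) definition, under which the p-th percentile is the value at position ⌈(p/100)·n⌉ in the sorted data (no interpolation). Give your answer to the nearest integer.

Sorted: 181, 191, 196, 233, 423, 466, 518, 524, 528, 545, 571, 646, 667, 672, 721, 759, 763.
n = 17.
Position = ⌈76/100 · 17⌉ = ⌈12.92⌉ = 13.
The value at rank 13 is 667.

667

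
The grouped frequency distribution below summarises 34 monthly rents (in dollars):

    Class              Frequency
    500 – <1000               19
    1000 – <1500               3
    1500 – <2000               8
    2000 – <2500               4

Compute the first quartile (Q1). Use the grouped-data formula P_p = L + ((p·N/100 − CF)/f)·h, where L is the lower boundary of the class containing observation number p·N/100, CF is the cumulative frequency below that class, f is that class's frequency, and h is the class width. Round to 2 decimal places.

N = 34; target position k = 25/100 · 34 = 8.5.
Cumulative frequencies: 19, 22, 30, 34.
Observation 8.5 falls in the class 500 – <1000.
L = 500, CF = 0, f = 19, h = 500.
P25 = 500 + ((8.5 − 0)/19)·500 = 500 + 223.684 = 723.684.

723.68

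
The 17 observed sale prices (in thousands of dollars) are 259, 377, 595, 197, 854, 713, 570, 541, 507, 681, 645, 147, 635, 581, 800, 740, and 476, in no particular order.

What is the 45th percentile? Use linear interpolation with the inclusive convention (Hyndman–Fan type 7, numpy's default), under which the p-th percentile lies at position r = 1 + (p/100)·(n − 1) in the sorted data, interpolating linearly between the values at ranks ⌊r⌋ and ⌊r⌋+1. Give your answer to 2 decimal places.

572.20

Sorted: 147, 197, 259, 377, 476, 507, 541, 570, 581, 595, 635, 645, 681, 713, 740, 800, 854.
n = 17.
r = 1 + (45/100)·(17 − 1) = 1 + 7.2 = 8.2.
Rank 8 is 570 and rank 9 is 581.
Interpolate: 570 + 0.2·(581 − 570) = 570 + 0.2·11 = 572.2.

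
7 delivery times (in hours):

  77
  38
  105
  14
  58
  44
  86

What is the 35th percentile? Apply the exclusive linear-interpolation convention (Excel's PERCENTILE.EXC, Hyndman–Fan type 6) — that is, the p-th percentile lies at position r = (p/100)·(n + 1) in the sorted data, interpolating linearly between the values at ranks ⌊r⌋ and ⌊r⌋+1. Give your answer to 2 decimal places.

42.80

Sorted: 14, 38, 44, 58, 77, 86, 105.
n = 7.
r = (35/100)·(7 + 1) = 2.8.
Rank 2 is 38 and rank 3 is 44.
Interpolate: 38 + 0.8·(44 − 38) = 38 + 0.8·6 = 42.8.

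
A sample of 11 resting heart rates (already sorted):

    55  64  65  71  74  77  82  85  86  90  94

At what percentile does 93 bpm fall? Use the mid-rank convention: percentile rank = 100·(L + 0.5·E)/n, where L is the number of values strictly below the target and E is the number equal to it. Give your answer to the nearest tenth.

Count below 93: L = 10; count equal: E = 0; n = 11.
Percentile rank = 100·(10 + 0.5·0)/11 = 100·10/11 = 90.91.

90.9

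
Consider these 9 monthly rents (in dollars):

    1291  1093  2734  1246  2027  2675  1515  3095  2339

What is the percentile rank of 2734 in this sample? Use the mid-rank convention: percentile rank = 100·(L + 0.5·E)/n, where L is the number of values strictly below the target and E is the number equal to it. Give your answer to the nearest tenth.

Sorted: 1093, 1246, 1291, 1515, 2027, 2339, 2675, 2734, 3095.
Count below 2734: L = 7; count equal: E = 1; n = 9.
Percentile rank = 100·(7 + 0.5·1)/9 = 100·7.5/9 = 83.33.

83.3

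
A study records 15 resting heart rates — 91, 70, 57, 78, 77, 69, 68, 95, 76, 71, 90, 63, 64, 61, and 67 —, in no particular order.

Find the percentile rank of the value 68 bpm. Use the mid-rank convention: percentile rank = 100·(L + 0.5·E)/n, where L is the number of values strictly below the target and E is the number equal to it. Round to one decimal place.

Sorted: 57, 61, 63, 64, 67, 68, 69, 70, 71, 76, 77, 78, 90, 91, 95.
Count below 68: L = 5; count equal: E = 1; n = 15.
Percentile rank = 100·(5 + 0.5·1)/15 = 100·5.5/15 = 36.67.

36.7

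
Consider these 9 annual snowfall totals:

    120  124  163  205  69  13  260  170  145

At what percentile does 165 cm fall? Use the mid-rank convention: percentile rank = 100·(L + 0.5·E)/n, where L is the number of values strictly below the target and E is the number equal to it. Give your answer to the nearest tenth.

66.7

Sorted: 13, 69, 120, 124, 145, 163, 170, 205, 260.
Count below 165: L = 6; count equal: E = 0; n = 9.
Percentile rank = 100·(6 + 0.5·0)/9 = 100·6/9 = 66.67.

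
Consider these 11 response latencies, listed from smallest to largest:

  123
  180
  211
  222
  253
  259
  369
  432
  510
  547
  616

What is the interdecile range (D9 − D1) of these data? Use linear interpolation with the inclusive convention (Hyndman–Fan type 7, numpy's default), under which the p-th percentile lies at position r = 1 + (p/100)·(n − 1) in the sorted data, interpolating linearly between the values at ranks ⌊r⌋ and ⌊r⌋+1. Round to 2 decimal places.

n = 11.
P10: r = 2 (integer) → 180.
P90: r = 10 (integer) → 547.
Difference: 547 − 180 = 367.

367.00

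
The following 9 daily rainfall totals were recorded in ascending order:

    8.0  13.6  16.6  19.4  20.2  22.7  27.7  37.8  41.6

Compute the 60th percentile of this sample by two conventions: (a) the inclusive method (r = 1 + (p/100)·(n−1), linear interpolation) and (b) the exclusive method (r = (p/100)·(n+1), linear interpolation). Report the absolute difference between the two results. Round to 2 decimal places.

0.50

n = 9.
(a) r = 5.8; between ranks 5 (20.2) and 6 (22.7): 22.2.
(b) r = 6 → value at rank 6 = 22.7.
|22.2 − 22.7| = 0.5.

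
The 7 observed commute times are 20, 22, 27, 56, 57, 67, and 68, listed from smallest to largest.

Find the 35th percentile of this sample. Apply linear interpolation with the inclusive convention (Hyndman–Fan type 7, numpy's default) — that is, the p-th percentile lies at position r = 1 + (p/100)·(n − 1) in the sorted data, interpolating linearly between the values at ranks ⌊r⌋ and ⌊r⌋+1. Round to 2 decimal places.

n = 7.
r = 1 + (35/100)·(7 − 1) = 1 + 2.1 = 3.1.
Rank 3 is 27 and rank 4 is 56.
Interpolate: 27 + 0.1·(56 − 27) = 27 + 0.1·29 = 29.9.

29.90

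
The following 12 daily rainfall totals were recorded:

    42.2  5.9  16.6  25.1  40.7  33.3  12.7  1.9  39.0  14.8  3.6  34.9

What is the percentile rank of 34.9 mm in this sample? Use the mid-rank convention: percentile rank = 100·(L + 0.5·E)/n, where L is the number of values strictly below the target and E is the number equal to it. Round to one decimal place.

Sorted: 1.9, 3.6, 5.9, 12.7, 14.8, 16.6, 25.1, 33.3, 34.9, 39.0, 40.7, 42.2.
Count below 34.9: L = 8; count equal: E = 1; n = 12.
Percentile rank = 100·(8 + 0.5·1)/12 = 100·8.5/12 = 70.83.

70.8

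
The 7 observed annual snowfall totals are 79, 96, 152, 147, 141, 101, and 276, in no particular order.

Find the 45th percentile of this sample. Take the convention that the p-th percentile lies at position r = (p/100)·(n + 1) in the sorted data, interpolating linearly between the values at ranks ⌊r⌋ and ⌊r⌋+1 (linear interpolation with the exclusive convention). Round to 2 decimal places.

Sorted: 79, 96, 101, 141, 147, 152, 276.
n = 7.
r = (45/100)·(7 + 1) = 3.6.
Rank 3 is 101 and rank 4 is 141.
Interpolate: 101 + 0.6·(141 − 101) = 101 + 0.6·40 = 125.

125.00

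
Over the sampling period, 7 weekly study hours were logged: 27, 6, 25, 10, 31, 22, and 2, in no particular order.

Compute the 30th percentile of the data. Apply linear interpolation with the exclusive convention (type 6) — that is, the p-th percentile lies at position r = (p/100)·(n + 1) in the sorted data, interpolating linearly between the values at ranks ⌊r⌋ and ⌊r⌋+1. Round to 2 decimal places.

7.60

Sorted: 2, 6, 10, 22, 25, 27, 31.
n = 7.
r = (30/100)·(7 + 1) = 2.4.
Rank 2 is 6 and rank 3 is 10.
Interpolate: 6 + 0.4·(10 − 6) = 6 + 0.4·4 = 7.6.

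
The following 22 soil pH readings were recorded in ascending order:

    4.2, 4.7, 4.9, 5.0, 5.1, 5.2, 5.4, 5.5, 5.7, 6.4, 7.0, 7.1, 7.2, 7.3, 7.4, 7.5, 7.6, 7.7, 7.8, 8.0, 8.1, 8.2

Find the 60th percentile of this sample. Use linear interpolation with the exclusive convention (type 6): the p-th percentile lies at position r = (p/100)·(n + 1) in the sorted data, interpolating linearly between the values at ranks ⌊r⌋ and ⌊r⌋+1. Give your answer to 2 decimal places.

7.28

n = 22.
r = (60/100)·(22 + 1) = 13.8.
Rank 13 is 7.2 and rank 14 is 7.3.
Interpolate: 7.2 + 0.8·(7.3 − 7.2) = 7.2 + 0.8·0.1 = 7.28.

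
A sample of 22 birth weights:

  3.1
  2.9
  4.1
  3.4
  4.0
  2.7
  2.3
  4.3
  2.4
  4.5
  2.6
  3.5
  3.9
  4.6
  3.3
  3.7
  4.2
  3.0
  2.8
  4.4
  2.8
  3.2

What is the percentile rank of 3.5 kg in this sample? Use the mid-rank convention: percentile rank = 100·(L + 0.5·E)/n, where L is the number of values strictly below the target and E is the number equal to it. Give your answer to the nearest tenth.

56.8

Sorted: 2.3, 2.4, 2.6, 2.7, 2.8, 2.8, 2.9, 3.0, 3.1, 3.2, 3.3, 3.4, 3.5, 3.7, 3.9, 4.0, 4.1, 4.2, 4.3, 4.4, 4.5, 4.6.
Count below 3.5: L = 12; count equal: E = 1; n = 22.
Percentile rank = 100·(12 + 0.5·1)/22 = 100·12.5/22 = 56.82.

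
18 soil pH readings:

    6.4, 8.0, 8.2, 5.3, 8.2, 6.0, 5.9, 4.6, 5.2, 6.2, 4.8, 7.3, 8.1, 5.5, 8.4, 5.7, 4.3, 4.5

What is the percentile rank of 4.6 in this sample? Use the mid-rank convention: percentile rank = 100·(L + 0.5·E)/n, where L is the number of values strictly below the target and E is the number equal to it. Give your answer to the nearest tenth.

Sorted: 4.3, 4.5, 4.6, 4.8, 5.2, 5.3, 5.5, 5.7, 5.9, 6.0, 6.2, 6.4, 7.3, 8.0, 8.1, 8.2, 8.2, 8.4.
Count below 4.6: L = 2; count equal: E = 1; n = 18.
Percentile rank = 100·(2 + 0.5·1)/18 = 100·2.5/18 = 13.89.

13.9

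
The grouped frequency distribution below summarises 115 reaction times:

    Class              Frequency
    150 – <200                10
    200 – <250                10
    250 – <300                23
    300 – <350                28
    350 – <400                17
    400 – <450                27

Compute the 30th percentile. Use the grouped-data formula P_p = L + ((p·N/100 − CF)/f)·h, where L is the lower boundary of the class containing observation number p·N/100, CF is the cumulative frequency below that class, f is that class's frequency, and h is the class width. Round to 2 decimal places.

281.52

N = 115; target position k = 30/100 · 115 = 34.5.
Cumulative frequencies: 10, 20, 43, 71, 88, 115.
Observation 34.5 falls in the class 250 – <300.
L = 250, CF = 20, f = 23, h = 50.
P30 = 250 + ((34.5 − 20)/23)·50 = 250 + 31.5217 = 281.522.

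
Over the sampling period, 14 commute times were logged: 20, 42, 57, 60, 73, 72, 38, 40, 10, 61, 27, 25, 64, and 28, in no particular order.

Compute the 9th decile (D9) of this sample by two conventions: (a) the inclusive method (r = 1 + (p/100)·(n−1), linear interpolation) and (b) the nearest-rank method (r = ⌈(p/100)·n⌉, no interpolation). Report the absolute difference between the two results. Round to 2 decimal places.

Sorted: 10, 20, 25, 27, 28, 38, 40, 42, 57, 60, 61, 64, 72, 73.
n = 14.
(a) r = 12.7; between ranks 12 (64) and 13 (72): 69.6.
(b) the nearest-rank method: rank 13 → 72.
|69.6 − 72| = 2.4.

2.40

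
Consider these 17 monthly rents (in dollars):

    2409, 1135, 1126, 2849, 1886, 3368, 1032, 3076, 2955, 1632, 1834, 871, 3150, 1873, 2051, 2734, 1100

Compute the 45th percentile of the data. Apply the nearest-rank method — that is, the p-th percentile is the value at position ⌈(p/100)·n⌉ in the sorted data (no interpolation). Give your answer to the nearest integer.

Sorted: 871, 1032, 1100, 1126, 1135, 1632, 1834, 1873, 1886, 2051, 2409, 2734, 2849, 2955, 3076, 3150, 3368.
n = 17.
Position = ⌈45/100 · 17⌉ = ⌈7.65⌉ = 8.
The value at rank 8 is 1873.

1873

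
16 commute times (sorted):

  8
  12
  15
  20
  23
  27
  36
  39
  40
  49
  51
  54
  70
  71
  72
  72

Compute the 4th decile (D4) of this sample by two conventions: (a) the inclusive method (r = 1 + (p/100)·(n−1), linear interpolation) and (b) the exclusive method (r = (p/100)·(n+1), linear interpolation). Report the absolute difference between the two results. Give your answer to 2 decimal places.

1.80

n = 16.
(a) r = 7 → value at rank 7 = 36.
(b) r = 6.8; between ranks 6 (27) and 7 (36): 34.2.
|36 − 34.2| = 1.8.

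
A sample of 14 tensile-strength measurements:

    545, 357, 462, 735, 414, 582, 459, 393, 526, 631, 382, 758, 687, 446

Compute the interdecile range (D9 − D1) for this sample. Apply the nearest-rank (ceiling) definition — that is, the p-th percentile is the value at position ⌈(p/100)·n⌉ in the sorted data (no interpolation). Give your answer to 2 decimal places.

Sorted: 357, 382, 393, 414, 446, 459, 462, 526, 545, 582, 631, 687, 735, 758.
n = 14.
P10: rank ⌈10/100·14⌉ = 2 → 382.
P90: rank ⌈90/100·14⌉ = 13 → 735.
Difference: 735 − 382 = 353.

353.00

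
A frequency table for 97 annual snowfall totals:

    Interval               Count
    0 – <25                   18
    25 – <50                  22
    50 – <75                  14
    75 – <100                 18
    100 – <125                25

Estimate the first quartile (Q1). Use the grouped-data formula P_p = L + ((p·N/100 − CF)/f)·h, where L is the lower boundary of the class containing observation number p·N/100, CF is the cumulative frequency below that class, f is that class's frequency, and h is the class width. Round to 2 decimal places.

N = 97; target position k = 25/100 · 97 = 24.25.
Cumulative frequencies: 18, 40, 54, 72, 97.
Observation 24.25 falls in the class 25 – <50.
L = 25, CF = 18, f = 22, h = 25.
P25 = 25 + ((24.25 − 18)/22)·25 = 25 + 7.10227 = 32.1023.

32.10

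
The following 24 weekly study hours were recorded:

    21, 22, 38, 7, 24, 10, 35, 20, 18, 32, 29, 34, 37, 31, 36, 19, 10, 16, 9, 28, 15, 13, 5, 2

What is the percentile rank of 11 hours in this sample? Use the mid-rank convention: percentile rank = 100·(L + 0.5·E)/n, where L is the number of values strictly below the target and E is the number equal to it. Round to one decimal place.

Sorted: 2, 5, 7, 9, 10, 10, 13, 15, 16, 18, 19, 20, 21, 22, 24, 28, 29, 31, 32, 34, 35, 36, 37, 38.
Count below 11: L = 6; count equal: E = 0; n = 24.
Percentile rank = 100·(6 + 0.5·0)/24 = 100·6/24 = 25.

25.0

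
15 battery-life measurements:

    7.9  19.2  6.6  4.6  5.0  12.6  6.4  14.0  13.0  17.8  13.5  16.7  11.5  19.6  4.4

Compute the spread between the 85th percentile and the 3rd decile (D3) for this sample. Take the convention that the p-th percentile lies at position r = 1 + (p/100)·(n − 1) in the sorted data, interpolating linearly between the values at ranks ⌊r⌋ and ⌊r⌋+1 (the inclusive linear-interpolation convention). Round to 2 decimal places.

10.83

Sorted: 4.4, 4.6, 5.0, 6.4, 6.6, 7.9, 11.5, 12.6, 13.0, 13.5, 14.0, 16.7, 17.8, 19.2, 19.6.
n = 15.
P30: r = 5.2; ranks 5–6 are 6.6, 7.9; interpolating gives 6.86.
P85: r = 12.9; ranks 12–13 are 16.7, 17.8; interpolating gives 17.69.
Difference: 17.69 − 6.86 = 10.83.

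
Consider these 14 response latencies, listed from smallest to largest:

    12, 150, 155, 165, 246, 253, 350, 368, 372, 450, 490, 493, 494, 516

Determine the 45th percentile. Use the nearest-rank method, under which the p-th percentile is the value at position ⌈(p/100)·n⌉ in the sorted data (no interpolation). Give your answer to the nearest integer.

n = 14.
Position = ⌈45/100 · 14⌉ = ⌈6.3⌉ = 7.
The value at rank 7 is 350.

350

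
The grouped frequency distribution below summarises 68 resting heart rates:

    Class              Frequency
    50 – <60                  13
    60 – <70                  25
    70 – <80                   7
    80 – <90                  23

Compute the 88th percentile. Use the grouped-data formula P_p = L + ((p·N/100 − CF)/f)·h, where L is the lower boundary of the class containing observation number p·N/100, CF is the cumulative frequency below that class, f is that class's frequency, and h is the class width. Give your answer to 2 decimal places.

N = 68; target position k = 88/100 · 68 = 59.84.
Cumulative frequencies: 13, 38, 45, 68.
Observation 59.84 falls in the class 80 – <90.
L = 80, CF = 45, f = 23, h = 10.
P88 = 80 + ((59.84 − 45)/23)·10 = 80 + 6.45217 = 86.4522.

86.45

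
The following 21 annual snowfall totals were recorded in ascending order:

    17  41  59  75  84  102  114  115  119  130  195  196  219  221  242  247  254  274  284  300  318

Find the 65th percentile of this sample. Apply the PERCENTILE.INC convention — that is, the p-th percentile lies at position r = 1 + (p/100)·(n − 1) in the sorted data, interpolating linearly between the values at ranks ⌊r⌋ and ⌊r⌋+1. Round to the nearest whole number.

n = 21.
r = 1 + (65/100)·(21 − 1) = 1 + 13 = 14.
r is an integer, so P65 is the value at rank 14: 221.

221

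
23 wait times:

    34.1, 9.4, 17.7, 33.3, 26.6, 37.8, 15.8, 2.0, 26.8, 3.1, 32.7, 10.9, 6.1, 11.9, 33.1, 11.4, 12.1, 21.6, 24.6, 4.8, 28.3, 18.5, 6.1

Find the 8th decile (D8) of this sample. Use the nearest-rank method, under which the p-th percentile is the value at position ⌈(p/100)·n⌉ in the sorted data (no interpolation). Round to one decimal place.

32.7

Sorted: 2.0, 3.1, 4.8, 6.1, 6.1, 9.4, 10.9, 11.4, 11.9, 12.1, 15.8, 17.7, 18.5, 21.6, 24.6, 26.6, 26.8, 28.3, 32.7, 33.1, 33.3, 34.1, 37.8.
n = 23.
Position = ⌈80/100 · 23⌉ = ⌈18.4⌉ = 19.
The value at rank 19 is 32.7.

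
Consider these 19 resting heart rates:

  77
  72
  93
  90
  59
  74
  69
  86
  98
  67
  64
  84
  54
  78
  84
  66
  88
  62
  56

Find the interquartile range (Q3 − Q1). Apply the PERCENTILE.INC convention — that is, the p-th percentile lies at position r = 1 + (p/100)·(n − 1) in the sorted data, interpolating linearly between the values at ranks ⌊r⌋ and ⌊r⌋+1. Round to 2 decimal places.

Sorted: 54, 56, 59, 62, 64, 66, 67, 69, 72, 74, 77, 78, 84, 84, 86, 88, 90, 93, 98.
n = 19.
P25: r = 5.5; ranks 5–6 are 64, 66; interpolating gives 65.
P75: r = 14.5; ranks 14–15 are 84, 86; interpolating gives 85.
Difference: 85 − 65 = 20.

20.00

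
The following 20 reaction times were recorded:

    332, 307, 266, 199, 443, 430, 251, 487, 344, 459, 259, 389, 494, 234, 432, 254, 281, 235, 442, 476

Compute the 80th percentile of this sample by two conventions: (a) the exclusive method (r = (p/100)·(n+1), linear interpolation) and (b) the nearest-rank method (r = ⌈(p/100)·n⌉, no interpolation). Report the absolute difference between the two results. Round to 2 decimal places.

Sorted: 199, 234, 235, 251, 254, 259, 266, 281, 307, 332, 344, 389, 430, 432, 442, 443, 459, 476, 487, 494.
n = 20.
(a) r = 16.8; between ranks 16 (443) and 17 (459): 455.8.
(b) the nearest-rank method: rank 16 → 443.
|455.8 − 443| = 12.8.

12.80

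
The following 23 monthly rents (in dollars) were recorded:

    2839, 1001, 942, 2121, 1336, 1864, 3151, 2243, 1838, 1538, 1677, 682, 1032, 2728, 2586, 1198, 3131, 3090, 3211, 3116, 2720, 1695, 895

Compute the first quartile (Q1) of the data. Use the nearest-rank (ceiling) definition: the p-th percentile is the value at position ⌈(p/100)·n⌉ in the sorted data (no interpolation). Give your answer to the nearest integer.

1198

Sorted: 682, 895, 942, 1001, 1032, 1198, 1336, 1538, 1677, 1695, 1838, 1864, 2121, 2243, 2586, 2720, 2728, 2839, 3090, 3116, 3131, 3151, 3211.
n = 23.
Position = ⌈25/100 · 23⌉ = ⌈5.75⌉ = 6.
The value at rank 6 is 1198.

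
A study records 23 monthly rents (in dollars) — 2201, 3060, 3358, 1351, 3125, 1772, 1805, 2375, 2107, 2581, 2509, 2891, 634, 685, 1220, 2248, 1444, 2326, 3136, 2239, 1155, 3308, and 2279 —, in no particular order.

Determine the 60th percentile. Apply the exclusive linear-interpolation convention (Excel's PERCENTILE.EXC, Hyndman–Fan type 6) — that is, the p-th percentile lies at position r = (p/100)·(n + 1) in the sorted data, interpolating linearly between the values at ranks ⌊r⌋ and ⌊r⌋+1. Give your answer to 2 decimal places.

2345.60

Sorted: 634, 685, 1155, 1220, 1351, 1444, 1772, 1805, 2107, 2201, 2239, 2248, 2279, 2326, 2375, 2509, 2581, 2891, 3060, 3125, 3136, 3308, 3358.
n = 23.
r = (60/100)·(23 + 1) = 14.4.
Rank 14 is 2326 and rank 15 is 2375.
Interpolate: 2326 + 0.4·(2375 − 2326) = 2326 + 0.4·49 = 2345.6.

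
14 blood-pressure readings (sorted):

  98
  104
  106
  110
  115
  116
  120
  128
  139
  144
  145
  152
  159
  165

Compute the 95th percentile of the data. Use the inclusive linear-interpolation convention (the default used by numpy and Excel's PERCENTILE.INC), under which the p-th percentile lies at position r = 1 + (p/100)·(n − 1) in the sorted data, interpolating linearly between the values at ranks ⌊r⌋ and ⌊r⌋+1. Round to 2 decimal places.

161.10

n = 14.
r = 1 + (95/100)·(14 − 1) = 1 + 12.35 = 13.35.
Rank 13 is 159 and rank 14 is 165.
Interpolate: 159 + 0.35·(165 − 159) = 159 + 0.35·6 = 161.1.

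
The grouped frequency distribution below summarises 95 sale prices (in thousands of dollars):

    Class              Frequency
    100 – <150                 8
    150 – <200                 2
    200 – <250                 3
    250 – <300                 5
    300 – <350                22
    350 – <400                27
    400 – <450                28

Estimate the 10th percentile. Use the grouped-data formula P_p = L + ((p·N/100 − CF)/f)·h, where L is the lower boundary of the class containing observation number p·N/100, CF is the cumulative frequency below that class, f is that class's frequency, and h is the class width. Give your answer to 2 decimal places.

187.50

N = 95; target position k = 10/100 · 95 = 9.5.
Cumulative frequencies: 8, 10, 13, 18, 40, 67, 95.
Observation 9.5 falls in the class 150 – <200.
L = 150, CF = 8, f = 2, h = 50.
P10 = 150 + ((9.5 − 8)/2)·50 = 150 + 37.5 = 187.5.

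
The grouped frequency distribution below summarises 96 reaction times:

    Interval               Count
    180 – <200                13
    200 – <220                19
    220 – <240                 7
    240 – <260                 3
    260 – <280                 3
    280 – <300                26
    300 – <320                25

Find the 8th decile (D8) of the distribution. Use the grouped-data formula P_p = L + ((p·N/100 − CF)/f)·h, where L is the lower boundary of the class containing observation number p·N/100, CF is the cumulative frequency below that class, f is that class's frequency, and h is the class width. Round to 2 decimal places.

N = 96; target position k = 80/100 · 96 = 76.8.
Cumulative frequencies: 13, 32, 39, 42, 45, 71, 96.
Observation 76.8 falls in the class 300 – <320.
L = 300, CF = 71, f = 25, h = 20.
P80 = 300 + ((76.8 − 71)/25)·20 = 300 + 4.64 = 304.64.

304.64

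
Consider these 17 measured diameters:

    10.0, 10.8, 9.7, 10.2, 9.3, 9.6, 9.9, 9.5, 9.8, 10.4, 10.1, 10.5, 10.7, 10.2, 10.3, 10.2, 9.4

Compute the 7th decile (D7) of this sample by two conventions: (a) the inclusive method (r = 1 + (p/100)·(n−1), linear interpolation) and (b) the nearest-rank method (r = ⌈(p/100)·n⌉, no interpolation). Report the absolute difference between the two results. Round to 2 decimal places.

Sorted: 9.3, 9.4, 9.5, 9.6, 9.7, 9.8, 9.9, 10.0, 10.1, 10.2, 10.2, 10.2, 10.3, 10.4, 10.5, 10.7, 10.8.
n = 17.
(a) r = 12.2; between ranks 12 (10.2) and 13 (10.3): 10.22.
(b) the nearest-rank method: rank 12 → 10.2.
|10.22 − 10.2| = 0.02.

0.02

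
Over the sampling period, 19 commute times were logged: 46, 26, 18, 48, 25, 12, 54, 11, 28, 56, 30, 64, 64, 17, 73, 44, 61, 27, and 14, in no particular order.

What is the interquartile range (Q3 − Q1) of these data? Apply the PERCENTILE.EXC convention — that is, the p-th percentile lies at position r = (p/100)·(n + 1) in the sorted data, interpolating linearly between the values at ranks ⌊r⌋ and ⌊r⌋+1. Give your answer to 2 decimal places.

Sorted: 11, 12, 14, 17, 18, 25, 26, 27, 28, 30, 44, 46, 48, 54, 56, 61, 64, 64, 73.
n = 19.
P25: r = 5 (integer) → 18.
P75: r = 15 (integer) → 56.
Difference: 56 − 18 = 38.

38.00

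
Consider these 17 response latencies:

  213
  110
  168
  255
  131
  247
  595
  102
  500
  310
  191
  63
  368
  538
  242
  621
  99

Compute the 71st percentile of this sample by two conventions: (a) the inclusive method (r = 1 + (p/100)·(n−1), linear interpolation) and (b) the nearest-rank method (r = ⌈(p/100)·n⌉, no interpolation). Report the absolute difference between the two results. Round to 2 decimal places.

37.12

Sorted: 63, 99, 102, 110, 131, 168, 191, 213, 242, 247, 255, 310, 368, 500, 538, 595, 621.
n = 17.
(a) r = 12.36; between ranks 12 (310) and 13 (368): 330.88.
(b) the nearest-rank method: rank 13 → 368.
|330.88 − 368| = 37.12.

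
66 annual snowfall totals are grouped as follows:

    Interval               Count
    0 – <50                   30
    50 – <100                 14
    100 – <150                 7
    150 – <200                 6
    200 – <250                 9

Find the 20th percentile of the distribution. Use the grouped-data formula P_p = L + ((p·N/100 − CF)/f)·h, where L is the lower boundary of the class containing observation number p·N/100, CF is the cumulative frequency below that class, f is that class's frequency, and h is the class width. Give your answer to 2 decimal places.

N = 66; target position k = 20/100 · 66 = 13.2.
Cumulative frequencies: 30, 44, 51, 57, 66.
Observation 13.2 falls in the class 0 – <50.
L = 0, CF = 0, f = 30, h = 50.
P20 = 0 + ((13.2 − 0)/30)·50 = 0 + 22 = 22.

22.00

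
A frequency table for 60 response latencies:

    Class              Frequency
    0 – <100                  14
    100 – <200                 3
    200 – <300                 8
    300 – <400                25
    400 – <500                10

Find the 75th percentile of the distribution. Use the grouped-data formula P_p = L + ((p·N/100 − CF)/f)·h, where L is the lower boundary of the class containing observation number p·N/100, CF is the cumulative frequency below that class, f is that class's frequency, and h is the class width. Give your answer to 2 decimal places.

380.00

N = 60; target position k = 75/100 · 60 = 45.
Cumulative frequencies: 14, 17, 25, 50, 60.
Observation 45 falls in the class 300 – <400.
L = 300, CF = 25, f = 25, h = 100.
P75 = 300 + ((45 − 25)/25)·100 = 300 + 80 = 380.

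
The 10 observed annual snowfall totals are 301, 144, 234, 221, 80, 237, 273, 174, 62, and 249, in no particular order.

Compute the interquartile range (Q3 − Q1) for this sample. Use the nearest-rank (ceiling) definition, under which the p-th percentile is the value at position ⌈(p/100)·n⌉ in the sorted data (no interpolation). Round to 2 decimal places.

105.00

Sorted: 62, 80, 144, 174, 221, 234, 237, 249, 273, 301.
n = 10.
P25: rank ⌈25/100·10⌉ = 3 → 144.
P75: rank ⌈75/100·10⌉ = 8 → 249.
Difference: 249 − 144 = 105.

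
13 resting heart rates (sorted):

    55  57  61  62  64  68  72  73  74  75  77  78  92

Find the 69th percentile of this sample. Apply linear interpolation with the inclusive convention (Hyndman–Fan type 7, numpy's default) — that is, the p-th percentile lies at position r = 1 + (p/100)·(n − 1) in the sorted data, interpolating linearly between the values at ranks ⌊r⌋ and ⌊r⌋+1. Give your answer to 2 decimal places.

74.28

n = 13.
r = 1 + (69/100)·(13 − 1) = 1 + 8.28 = 9.28.
Rank 9 is 74 and rank 10 is 75.
Interpolate: 74 + 0.28·(75 − 74) = 74 + 0.28·1 = 74.28.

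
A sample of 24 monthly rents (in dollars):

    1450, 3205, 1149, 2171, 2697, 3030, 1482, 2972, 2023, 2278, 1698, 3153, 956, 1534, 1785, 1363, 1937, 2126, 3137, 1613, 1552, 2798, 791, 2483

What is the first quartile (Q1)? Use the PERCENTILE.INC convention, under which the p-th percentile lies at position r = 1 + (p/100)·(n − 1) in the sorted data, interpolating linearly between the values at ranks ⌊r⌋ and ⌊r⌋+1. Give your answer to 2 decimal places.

Sorted: 791, 956, 1149, 1363, 1450, 1482, 1534, 1552, 1613, 1698, 1785, 1937, 2023, 2126, 2171, 2278, 2483, 2697, 2798, 2972, 3030, 3137, 3153, 3205.
n = 24.
r = 1 + (25/100)·(24 − 1) = 1 + 5.75 = 6.75.
Rank 6 is 1482 and rank 7 is 1534.
Interpolate: 1482 + 0.75·(1534 − 1482) = 1482 + 0.75·52 = 1521.

1521.00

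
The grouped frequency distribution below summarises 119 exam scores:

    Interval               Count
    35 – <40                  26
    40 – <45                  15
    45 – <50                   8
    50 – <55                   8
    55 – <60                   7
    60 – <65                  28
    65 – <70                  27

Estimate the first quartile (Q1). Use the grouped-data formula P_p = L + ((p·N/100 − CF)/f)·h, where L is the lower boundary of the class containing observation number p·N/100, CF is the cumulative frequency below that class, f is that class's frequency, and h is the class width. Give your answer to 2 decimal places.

41.25

N = 119; target position k = 25/100 · 119 = 29.75.
Cumulative frequencies: 26, 41, 49, 57, 64, 92, 119.
Observation 29.75 falls in the class 40 – <45.
L = 40, CF = 26, f = 15, h = 5.
P25 = 40 + ((29.75 − 26)/15)·5 = 40 + 1.25 = 41.25.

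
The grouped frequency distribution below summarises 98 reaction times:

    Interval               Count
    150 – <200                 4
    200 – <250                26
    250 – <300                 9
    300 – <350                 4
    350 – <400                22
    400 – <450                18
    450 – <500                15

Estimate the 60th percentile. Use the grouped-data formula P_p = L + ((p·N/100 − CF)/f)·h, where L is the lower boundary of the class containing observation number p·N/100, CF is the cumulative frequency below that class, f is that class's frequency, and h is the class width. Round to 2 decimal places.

385.91

N = 98; target position k = 60/100 · 98 = 58.8.
Cumulative frequencies: 4, 30, 39, 43, 65, 83, 98.
Observation 58.8 falls in the class 350 – <400.
L = 350, CF = 43, f = 22, h = 50.
P60 = 350 + ((58.8 − 43)/22)·50 = 350 + 35.9091 = 385.909.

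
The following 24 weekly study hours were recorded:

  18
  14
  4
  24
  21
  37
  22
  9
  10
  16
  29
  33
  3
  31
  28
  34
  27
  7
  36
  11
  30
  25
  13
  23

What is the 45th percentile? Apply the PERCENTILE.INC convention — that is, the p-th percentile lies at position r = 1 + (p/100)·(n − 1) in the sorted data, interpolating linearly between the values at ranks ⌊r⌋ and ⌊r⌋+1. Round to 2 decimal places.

21.35

Sorted: 3, 4, 7, 9, 10, 11, 13, 14, 16, 18, 21, 22, 23, 24, 25, 27, 28, 29, 30, 31, 33, 34, 36, 37.
n = 24.
r = 1 + (45/100)·(24 − 1) = 1 + 10.35 = 11.35.
Rank 11 is 21 and rank 12 is 22.
Interpolate: 21 + 0.35·(22 − 21) = 21 + 0.35·1 = 21.35.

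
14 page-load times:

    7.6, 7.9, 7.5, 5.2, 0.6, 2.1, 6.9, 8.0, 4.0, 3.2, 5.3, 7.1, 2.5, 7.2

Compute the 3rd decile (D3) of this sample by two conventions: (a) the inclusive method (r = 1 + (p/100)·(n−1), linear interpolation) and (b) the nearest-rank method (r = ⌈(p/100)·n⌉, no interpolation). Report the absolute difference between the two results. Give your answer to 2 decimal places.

0.08

Sorted: 0.6, 2.1, 2.5, 3.2, 4.0, 5.2, 5.3, 6.9, 7.1, 7.2, 7.5, 7.6, 7.9, 8.0.
n = 14.
(a) r = 4.9; between ranks 4 (3.2) and 5 (4.0): 3.92.
(b) the nearest-rank method: rank 5 → 4.
|3.92 − 4| = 0.08.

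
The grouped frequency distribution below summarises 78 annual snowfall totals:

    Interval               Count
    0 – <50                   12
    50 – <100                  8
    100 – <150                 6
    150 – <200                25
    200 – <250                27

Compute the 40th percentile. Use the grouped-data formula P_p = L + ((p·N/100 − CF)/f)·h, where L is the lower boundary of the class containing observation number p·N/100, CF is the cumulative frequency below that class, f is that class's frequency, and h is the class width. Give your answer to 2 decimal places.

160.40

N = 78; target position k = 40/100 · 78 = 31.2.
Cumulative frequencies: 12, 20, 26, 51, 78.
Observation 31.2 falls in the class 150 – <200.
L = 150, CF = 26, f = 25, h = 50.
P40 = 150 + ((31.2 − 26)/25)·50 = 150 + 10.4 = 160.4.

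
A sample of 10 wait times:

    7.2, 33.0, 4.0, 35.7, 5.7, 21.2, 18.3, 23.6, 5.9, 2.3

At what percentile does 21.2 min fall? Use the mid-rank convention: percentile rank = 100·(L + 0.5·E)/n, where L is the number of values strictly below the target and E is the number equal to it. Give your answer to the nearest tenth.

Sorted: 2.3, 4.0, 5.7, 5.9, 7.2, 18.3, 21.2, 23.6, 33.0, 35.7.
Count below 21.2: L = 6; count equal: E = 1; n = 10.
Percentile rank = 100·(6 + 0.5·1)/10 = 100·6.5/10 = 65.

65.0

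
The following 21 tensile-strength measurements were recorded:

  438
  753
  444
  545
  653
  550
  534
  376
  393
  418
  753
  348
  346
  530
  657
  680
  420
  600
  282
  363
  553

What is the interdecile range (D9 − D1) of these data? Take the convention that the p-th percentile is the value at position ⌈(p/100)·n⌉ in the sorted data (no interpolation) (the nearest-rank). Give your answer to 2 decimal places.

Sorted: 282, 346, 348, 363, 376, 393, 418, 420, 438, 444, 530, 534, 545, 550, 553, 600, 653, 657, 680, 753, 753.
n = 21.
P10: rank ⌈10/100·21⌉ = 3 → 348.
P90: rank ⌈90/100·21⌉ = 19 → 680.
Difference: 680 − 348 = 332.

332.00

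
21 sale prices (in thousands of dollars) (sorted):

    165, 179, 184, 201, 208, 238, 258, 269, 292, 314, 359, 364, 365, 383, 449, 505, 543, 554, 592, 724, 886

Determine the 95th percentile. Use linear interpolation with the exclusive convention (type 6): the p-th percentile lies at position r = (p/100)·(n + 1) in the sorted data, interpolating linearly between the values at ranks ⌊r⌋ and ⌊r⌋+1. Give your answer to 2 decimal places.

869.80

n = 21.
r = (95/100)·(21 + 1) = 20.9.
Rank 20 is 724 and rank 21 is 886.
Interpolate: 724 + 0.9·(886 − 724) = 724 + 0.9·162 = 869.8.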